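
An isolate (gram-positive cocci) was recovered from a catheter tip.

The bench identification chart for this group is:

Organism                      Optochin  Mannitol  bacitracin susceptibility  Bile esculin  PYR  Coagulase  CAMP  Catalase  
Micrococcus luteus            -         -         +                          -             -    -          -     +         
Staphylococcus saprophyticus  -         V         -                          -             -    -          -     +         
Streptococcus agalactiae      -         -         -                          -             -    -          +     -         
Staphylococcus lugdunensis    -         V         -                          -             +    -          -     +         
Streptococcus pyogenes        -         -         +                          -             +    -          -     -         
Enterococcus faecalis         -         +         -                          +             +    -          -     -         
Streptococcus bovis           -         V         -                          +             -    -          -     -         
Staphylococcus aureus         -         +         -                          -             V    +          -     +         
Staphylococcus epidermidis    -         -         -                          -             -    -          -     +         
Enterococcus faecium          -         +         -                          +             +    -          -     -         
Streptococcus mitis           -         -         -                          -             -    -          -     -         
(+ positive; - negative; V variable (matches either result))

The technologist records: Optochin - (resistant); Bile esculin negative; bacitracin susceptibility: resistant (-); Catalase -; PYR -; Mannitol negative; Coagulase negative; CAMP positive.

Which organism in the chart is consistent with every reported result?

Mannitol -: excludes Enterococcus faecalis, Staphylococcus aureus, Enterococcus faecium — 8 left.
bacitracin susceptibility -: excludes Micrococcus luteus, Streptococcus pyogenes — 6 left.
PYR -: excludes Staphylococcus lugdunensis — 5 left.
CAMP +: excludes Staphylococcus saprophyticus, Streptococcus bovis, Staphylococcus epidermidis, Streptococcus mitis — 1 left.
Coagulase -: the one remaining candidate is consistent.
Bile esculin -: the one remaining candidate is consistent.
Optochin -: the one remaining candidate is consistent.
Catalase -: the one remaining candidate is consistent.

Streptococcus agalactiae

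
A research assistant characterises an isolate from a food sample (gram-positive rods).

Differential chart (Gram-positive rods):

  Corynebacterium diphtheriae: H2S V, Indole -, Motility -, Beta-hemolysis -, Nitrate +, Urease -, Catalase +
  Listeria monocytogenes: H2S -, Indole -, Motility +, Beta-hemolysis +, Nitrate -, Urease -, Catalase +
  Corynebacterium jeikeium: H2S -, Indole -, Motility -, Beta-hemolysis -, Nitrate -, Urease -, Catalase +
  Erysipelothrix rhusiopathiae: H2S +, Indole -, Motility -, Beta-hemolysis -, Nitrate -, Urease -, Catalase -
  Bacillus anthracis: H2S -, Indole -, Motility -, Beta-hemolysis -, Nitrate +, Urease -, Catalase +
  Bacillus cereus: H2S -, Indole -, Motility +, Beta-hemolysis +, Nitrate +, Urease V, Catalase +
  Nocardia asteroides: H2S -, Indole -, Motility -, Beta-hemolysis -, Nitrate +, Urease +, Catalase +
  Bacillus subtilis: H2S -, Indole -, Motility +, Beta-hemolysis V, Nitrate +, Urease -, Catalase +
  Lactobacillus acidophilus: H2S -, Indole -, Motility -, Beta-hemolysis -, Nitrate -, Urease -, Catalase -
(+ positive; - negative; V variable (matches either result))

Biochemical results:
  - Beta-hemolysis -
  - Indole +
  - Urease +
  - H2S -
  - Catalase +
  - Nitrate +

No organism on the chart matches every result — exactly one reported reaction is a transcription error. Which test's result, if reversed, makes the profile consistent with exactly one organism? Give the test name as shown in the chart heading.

As reported, no row in the chart matches all 6 reactions.
Reversing Nitrate → still no organism matches.
Reversing Indole (to -) → unique match: Nocardia asteroides.
Reversing H2S → still no organism matches.
Reversing Catalase → still no organism matches.
Reversing Urease → still no organism matches.
Reversing Beta-hemolysis → still no organism matches.

Indole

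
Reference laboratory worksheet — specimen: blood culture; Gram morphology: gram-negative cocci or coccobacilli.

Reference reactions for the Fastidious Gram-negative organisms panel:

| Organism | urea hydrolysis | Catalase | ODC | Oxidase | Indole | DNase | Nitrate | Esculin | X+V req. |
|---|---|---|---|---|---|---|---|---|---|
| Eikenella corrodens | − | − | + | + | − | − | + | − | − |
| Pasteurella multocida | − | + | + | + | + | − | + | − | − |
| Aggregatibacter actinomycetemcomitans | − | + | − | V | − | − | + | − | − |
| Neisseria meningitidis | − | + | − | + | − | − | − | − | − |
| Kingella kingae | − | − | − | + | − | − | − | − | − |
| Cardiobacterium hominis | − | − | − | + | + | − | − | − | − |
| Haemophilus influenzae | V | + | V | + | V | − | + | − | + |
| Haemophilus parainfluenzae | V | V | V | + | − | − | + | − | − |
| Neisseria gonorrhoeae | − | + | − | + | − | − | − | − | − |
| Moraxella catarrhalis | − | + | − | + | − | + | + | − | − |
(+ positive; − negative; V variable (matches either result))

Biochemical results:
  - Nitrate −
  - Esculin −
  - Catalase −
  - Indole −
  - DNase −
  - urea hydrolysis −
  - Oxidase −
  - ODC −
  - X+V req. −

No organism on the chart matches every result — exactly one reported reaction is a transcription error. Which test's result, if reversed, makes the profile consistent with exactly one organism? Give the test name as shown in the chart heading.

Oxidase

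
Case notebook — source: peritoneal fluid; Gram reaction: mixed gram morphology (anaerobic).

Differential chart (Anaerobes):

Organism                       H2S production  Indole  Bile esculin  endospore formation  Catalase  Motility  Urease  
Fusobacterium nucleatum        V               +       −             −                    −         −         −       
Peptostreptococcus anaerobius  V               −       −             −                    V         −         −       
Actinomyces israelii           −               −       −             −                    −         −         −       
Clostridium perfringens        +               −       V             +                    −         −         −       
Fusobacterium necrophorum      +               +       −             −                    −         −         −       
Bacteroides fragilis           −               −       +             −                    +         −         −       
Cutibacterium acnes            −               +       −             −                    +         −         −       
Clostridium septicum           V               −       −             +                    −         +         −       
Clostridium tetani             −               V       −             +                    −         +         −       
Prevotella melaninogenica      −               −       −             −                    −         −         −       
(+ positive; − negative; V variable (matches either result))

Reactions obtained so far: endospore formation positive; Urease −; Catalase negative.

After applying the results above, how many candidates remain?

Urease −: all 10 remaining candidates are consistent.
endospore formation +: excludes 7 organisms — 3 left.
Catalase −: all 3 remaining candidates are consistent.
Still consistent: Clostridium perfringens, Clostridium septicum, Clostridium tetani.

3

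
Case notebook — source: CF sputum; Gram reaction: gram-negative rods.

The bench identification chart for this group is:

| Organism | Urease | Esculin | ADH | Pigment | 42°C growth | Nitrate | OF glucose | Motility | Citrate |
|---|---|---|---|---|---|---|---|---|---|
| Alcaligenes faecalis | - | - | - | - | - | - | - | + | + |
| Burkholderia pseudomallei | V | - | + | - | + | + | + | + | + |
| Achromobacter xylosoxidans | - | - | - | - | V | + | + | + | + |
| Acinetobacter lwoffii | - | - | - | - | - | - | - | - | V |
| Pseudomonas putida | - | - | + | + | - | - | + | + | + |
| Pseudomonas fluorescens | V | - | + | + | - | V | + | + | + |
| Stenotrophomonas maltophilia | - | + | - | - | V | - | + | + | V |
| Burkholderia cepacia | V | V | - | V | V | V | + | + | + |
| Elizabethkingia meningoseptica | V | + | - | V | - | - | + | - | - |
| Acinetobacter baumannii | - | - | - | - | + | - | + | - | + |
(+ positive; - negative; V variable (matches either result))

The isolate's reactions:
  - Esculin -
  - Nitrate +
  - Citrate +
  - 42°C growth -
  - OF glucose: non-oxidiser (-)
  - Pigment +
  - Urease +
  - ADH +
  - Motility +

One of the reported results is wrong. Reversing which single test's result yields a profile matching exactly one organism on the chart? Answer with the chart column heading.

OF glucose

As reported, no row in the chart matches all 9 reactions.
Reversing Nitrate → still no organism matches.
Reversing ADH → still no organism matches.
Reversing Esculin → still no organism matches.
Reversing 42°C growth → still no organism matches.
Reversing Urease → still no organism matches.
Reversing Pigment → still no organism matches.
Reversing Citrate → still no organism matches.
Reversing OF glucose (to +) → unique match: Pseudomonas fluorescens.
Reversing Motility → still no organism matches.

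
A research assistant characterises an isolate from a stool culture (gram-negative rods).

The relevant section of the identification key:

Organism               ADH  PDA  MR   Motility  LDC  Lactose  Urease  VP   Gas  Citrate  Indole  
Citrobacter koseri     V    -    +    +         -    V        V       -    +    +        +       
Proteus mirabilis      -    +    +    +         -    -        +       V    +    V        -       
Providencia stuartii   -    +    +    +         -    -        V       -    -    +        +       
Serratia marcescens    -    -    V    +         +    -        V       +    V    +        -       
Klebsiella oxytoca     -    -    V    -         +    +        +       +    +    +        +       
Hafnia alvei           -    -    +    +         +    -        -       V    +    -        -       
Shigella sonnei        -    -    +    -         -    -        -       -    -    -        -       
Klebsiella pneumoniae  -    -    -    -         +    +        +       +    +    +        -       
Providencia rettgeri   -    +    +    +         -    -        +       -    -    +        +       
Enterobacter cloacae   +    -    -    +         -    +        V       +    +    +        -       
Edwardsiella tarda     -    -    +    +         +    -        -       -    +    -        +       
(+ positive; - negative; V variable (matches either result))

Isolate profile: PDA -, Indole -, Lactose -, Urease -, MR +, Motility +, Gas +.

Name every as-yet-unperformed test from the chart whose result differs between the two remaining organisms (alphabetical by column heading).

Urease -: excludes Proteus mirabilis, Klebsiella oxytoca, Klebsiella pneumoniae, Providencia rettgeri — 7 left.
Gas +: excludes Providencia stuartii, Shigella sonnei — 5 left.
Motility +: all 5 remaining candidates are consistent.
Lactose -: excludes Enterobacter cloacae — 4 left.
PDA -: all 4 remaining candidates are consistent.
MR +: all 4 remaining candidates are consistent.
Indole -: excludes Citrobacter koseri, Edwardsiella tarda — 2 left.
Two candidates remain: Hafnia alvei and Serratia marcescens.
  ADH: - vs - — same for both, does not separate.
  LDC: + vs + — same for both, does not separate.
  VP: V vs + — variable for at least one, does not separate.
  Citrate: Hafnia alvei -, Serratia marcescens + — discriminates.

Citrate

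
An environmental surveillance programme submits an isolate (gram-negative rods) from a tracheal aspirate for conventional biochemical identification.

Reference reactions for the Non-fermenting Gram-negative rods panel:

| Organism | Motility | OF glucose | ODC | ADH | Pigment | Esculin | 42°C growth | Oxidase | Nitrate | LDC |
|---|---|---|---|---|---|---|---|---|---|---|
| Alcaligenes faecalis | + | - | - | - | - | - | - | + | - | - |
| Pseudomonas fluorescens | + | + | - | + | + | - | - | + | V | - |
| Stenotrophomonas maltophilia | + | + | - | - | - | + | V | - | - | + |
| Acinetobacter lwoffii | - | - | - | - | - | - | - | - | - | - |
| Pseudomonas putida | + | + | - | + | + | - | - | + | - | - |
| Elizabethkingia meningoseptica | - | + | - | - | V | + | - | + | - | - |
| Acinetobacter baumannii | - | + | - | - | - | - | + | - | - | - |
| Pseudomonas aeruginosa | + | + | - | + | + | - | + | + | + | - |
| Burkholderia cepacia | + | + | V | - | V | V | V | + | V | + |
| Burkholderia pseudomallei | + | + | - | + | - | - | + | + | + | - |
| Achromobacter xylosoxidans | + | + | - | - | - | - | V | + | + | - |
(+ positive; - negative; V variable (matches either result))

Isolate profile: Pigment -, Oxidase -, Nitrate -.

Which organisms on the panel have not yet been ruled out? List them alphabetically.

Oxidase -: excludes 8 organisms — 3 left.
Nitrate -: all 3 remaining candidates are consistent.
Pigment -: all 3 remaining candidates are consistent.

Acinetobacter baumannii, Acinetobacter lwoffii, Stenotrophomonas maltophilia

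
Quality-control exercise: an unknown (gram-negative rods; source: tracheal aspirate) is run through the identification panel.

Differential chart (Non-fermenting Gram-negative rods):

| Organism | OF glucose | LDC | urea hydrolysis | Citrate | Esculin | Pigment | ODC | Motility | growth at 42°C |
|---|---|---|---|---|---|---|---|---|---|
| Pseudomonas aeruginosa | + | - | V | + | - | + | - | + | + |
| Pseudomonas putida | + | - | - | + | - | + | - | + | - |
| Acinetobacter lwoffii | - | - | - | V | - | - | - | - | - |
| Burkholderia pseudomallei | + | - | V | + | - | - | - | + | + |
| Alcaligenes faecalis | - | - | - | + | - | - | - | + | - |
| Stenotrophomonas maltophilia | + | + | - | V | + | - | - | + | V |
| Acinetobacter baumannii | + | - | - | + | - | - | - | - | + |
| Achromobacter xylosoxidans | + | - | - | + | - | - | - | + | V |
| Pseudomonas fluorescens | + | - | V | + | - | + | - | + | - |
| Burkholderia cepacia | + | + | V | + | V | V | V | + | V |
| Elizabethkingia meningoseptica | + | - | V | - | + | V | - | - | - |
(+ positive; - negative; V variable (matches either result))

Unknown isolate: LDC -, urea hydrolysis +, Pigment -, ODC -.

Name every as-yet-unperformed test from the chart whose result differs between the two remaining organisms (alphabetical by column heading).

ODC -: all 11 remaining candidates are consistent.
Pigment -: excludes Pseudomonas aeruginosa, Pseudomonas putida, Pseudomonas fluorescens — 8 left.
urea hydrolysis +: excludes 5 organisms — 3 left.
LDC -: excludes Burkholderia cepacia — 2 left.
Two candidates remain: Burkholderia pseudomallei and Elizabethkingia meningoseptica.
  OF glucose: + vs + — same for both, does not separate.
  Citrate: Burkholderia pseudomallei +, Elizabethkingia meningoseptica - — discriminates.
  Esculin: Burkholderia pseudomallei -, Elizabethkingia meningoseptica + — discriminates.
  Motility: Burkholderia pseudomallei +, Elizabethkingia meningoseptica - — discriminates.
  growth at 42°C: Burkholderia pseudomallei +, Elizabethkingia meningoseptica - — discriminates.

Citrate, Esculin, growth at 42°C, Motility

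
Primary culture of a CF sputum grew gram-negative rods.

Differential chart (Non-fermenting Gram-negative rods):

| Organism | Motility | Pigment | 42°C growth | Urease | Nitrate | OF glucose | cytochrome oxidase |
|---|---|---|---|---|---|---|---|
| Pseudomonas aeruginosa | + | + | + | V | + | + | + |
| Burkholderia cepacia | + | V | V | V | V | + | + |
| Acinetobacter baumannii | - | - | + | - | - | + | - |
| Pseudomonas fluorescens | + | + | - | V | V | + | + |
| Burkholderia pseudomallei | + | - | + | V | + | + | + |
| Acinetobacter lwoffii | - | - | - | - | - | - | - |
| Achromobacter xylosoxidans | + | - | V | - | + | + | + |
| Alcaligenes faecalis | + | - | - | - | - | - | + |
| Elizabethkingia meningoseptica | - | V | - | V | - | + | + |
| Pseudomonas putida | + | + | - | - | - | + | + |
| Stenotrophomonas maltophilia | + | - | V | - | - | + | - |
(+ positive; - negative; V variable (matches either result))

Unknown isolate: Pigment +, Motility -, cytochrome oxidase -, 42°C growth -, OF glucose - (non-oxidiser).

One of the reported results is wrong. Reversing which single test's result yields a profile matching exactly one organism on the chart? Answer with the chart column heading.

As reported, no row in the chart matches all 5 reactions.
Reversing OF glucose → still no organism matches.
Reversing Motility → still no organism matches.
Reversing Pigment (to -) → unique match: Acinetobacter lwoffii.
Reversing 42°C growth → still no organism matches.
Reversing cytochrome oxidase → still no organism matches.

Pigment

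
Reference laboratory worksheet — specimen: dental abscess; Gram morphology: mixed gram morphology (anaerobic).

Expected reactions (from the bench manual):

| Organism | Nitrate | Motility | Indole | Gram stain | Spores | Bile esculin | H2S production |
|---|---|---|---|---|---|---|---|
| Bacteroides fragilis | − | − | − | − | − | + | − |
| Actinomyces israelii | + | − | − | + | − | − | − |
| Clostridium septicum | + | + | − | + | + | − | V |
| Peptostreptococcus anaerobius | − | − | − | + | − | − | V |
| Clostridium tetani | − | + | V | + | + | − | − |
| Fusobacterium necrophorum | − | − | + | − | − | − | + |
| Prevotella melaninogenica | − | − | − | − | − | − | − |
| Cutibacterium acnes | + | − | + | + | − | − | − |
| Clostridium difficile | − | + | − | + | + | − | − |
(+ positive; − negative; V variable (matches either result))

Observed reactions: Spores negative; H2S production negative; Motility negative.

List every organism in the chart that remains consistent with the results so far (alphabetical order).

Actinomyces israelii, Bacteroides fragilis, Cutibacterium acnes, Peptostreptococcus anaerobius, Prevotella melaninogenica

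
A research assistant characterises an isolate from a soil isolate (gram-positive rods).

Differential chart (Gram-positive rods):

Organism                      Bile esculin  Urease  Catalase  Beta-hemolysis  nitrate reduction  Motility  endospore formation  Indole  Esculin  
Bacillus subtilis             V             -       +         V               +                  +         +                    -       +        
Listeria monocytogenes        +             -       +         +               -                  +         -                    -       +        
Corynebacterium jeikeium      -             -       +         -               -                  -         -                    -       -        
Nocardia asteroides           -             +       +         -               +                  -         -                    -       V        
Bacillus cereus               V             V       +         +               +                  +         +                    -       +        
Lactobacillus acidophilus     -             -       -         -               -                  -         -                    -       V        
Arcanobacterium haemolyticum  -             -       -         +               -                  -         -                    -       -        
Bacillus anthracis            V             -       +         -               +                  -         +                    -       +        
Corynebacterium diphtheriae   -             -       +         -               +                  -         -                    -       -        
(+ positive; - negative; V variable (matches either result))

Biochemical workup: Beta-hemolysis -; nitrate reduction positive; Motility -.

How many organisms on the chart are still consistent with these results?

3

nitrate reduction +: excludes Listeria monocytogenes, Corynebacterium jeikeium, Lactobacillus acidophilus, Arcanobacterium haemolyticum — 5 left.
Beta-hemolysis -: excludes Bacillus cereus — 4 left.
Motility -: excludes Bacillus subtilis — 3 left.
Still consistent: Bacillus anthracis, Corynebacterium diphtheriae, Nocardia asteroides.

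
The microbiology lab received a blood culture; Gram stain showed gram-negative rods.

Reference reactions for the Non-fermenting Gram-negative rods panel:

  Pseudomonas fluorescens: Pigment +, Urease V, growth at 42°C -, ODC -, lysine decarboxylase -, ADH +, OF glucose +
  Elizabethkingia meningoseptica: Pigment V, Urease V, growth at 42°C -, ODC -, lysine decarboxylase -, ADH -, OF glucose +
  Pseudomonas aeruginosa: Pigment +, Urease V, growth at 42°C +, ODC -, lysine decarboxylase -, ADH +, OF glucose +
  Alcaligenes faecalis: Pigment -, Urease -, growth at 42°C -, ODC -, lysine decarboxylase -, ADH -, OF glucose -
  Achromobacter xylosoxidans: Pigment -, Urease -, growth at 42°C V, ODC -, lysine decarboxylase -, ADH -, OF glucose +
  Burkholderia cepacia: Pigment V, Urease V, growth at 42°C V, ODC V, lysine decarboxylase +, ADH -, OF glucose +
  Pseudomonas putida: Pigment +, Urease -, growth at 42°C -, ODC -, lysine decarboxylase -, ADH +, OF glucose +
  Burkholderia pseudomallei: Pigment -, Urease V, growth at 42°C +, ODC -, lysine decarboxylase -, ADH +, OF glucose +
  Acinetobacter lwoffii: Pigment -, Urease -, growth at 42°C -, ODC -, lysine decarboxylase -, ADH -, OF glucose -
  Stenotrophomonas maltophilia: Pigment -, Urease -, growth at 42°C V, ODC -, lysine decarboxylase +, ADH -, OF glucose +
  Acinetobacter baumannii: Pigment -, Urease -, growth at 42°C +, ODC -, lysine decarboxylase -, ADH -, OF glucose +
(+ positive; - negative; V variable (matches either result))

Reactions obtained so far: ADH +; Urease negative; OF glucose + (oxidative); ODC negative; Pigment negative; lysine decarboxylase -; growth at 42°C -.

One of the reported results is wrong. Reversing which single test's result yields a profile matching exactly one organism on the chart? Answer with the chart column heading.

growth at 42°C

As reported, no row in the chart matches all 7 reactions.
Reversing Urease → still no organism matches.
Reversing ADH → 2 organisms match (not unique).
Reversing ODC → still no organism matches.
Reversing OF glucose → still no organism matches.
Reversing Pigment → 2 organisms match (not unique).
Reversing lysine decarboxylase → still no organism matches.
Reversing growth at 42°C (to +) → unique match: Burkholderia pseudomallei.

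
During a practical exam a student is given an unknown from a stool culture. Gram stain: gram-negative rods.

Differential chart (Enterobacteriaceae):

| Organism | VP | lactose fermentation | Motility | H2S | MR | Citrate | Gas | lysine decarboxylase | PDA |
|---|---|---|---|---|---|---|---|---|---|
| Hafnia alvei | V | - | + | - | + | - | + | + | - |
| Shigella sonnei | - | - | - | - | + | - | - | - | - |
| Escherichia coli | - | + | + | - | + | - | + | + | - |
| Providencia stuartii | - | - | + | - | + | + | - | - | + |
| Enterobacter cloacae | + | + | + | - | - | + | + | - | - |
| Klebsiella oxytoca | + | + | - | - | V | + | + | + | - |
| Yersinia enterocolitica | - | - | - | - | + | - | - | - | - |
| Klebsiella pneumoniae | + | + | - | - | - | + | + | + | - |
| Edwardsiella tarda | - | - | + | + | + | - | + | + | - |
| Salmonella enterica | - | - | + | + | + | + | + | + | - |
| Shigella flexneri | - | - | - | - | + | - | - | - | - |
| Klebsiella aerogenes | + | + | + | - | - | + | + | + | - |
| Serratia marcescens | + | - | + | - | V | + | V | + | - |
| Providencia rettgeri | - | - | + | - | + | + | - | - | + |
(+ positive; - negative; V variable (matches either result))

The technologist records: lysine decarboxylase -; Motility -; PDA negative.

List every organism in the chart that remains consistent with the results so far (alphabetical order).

Motility -: excludes 9 organisms — 5 left.
PDA -: all 5 remaining candidates are consistent.
lysine decarboxylase -: excludes Klebsiella oxytoca, Klebsiella pneumoniae — 3 left.

Shigella flexneri, Shigella sonnei, Yersinia enterocolitica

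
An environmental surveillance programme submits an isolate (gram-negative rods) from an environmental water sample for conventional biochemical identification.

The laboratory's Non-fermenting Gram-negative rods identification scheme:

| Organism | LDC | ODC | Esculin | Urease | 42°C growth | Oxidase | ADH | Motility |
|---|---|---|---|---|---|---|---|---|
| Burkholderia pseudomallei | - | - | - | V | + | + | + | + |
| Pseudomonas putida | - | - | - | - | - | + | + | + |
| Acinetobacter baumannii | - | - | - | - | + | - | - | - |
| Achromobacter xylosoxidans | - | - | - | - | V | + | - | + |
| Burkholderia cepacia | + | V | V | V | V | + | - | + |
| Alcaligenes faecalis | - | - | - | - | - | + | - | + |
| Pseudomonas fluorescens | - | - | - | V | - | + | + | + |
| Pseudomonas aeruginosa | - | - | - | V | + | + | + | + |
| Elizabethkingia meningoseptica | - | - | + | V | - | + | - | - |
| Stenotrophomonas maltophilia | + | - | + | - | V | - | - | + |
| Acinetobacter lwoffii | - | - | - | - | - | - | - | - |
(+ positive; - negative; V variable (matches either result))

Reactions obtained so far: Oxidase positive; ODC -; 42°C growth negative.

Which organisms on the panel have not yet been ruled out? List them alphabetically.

42°C growth -: excludes Burkholderia pseudomallei, Acinetobacter baumannii, Pseudomonas aeruginosa — 8 left.
Oxidase +: excludes Stenotrophomonas maltophilia, Acinetobacter lwoffii — 6 left.
ODC -: all 6 remaining candidates are consistent.

Achromobacter xylosoxidans, Alcaligenes faecalis, Burkholderia cepacia, Elizabethkingia meningoseptica, Pseudomonas fluorescens, Pseudomonas putida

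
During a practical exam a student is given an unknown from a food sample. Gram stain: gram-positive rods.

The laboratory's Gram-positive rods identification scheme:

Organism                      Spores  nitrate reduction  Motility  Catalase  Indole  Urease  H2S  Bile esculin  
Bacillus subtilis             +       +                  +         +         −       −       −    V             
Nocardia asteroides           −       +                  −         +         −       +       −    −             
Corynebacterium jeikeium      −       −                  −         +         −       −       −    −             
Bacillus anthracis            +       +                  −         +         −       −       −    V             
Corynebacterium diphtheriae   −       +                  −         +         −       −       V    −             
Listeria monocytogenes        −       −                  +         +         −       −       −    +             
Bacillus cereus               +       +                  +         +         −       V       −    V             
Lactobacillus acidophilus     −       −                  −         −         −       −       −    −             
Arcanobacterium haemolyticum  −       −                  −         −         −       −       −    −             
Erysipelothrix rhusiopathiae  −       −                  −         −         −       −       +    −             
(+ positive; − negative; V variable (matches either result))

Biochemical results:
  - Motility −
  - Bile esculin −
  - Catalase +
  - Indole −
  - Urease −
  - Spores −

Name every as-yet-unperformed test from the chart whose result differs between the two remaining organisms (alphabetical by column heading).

nitrate reduction

Urease −: excludes Nocardia asteroides — 9 left.
Motility −: excludes Bacillus subtilis, Listeria monocytogenes, Bacillus cereus — 6 left.
Indole −: all 6 remaining candidates are consistent.
Bile esculin −: all 6 remaining candidates are consistent.
Spores −: excludes Bacillus anthracis — 5 left.
Catalase +: excludes Lactobacillus acidophilus, Arcanobacterium haemolyticum, Erysipelothrix rhusiopathiae — 2 left.
Two candidates remain: Corynebacterium diphtheriae and Corynebacterium jeikeium.
  nitrate reduction: Corynebacterium diphtheriae +, Corynebacterium jeikeium − — discriminates.
  H2S: V vs − — variable for at least one, does not separate.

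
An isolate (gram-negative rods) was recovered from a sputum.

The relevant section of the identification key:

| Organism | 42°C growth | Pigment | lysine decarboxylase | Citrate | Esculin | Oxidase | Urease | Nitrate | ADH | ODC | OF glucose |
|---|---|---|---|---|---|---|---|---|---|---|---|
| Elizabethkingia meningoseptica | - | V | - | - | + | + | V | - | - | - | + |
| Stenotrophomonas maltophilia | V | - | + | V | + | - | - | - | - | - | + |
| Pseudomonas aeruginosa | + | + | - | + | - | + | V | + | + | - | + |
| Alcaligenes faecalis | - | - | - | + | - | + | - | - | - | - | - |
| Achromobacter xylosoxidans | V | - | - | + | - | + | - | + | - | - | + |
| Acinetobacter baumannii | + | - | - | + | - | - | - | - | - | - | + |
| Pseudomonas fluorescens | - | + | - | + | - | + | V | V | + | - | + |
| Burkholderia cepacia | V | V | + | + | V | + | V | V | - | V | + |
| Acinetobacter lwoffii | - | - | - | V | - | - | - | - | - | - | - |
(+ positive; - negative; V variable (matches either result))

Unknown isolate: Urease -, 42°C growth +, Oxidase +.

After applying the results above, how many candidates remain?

Oxidase +: excludes Stenotrophomonas maltophilia, Acinetobacter baumannii, Acinetobacter lwoffii — 6 left.
Urease -: all 6 remaining candidates are consistent.
42°C growth +: excludes Elizabethkingia meningoseptica, Alcaligenes faecalis, Pseudomonas fluorescens — 3 left.
Still consistent: Achromobacter xylosoxidans, Burkholderia cepacia, Pseudomonas aeruginosa.

3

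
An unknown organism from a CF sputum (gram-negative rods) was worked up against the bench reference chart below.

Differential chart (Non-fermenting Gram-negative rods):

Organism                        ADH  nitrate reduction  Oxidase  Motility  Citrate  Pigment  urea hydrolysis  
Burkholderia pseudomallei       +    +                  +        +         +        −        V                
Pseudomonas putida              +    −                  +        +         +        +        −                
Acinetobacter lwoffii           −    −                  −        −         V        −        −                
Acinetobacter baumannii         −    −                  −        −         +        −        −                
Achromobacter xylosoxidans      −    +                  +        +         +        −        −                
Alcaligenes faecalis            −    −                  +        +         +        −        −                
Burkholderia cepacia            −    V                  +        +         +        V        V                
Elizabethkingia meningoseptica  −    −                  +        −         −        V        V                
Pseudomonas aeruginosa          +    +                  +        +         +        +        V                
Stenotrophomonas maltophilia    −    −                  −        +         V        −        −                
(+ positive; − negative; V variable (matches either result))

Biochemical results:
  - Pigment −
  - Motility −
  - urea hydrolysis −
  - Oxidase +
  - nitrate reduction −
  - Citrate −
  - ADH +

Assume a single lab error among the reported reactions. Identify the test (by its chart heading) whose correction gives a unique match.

ADH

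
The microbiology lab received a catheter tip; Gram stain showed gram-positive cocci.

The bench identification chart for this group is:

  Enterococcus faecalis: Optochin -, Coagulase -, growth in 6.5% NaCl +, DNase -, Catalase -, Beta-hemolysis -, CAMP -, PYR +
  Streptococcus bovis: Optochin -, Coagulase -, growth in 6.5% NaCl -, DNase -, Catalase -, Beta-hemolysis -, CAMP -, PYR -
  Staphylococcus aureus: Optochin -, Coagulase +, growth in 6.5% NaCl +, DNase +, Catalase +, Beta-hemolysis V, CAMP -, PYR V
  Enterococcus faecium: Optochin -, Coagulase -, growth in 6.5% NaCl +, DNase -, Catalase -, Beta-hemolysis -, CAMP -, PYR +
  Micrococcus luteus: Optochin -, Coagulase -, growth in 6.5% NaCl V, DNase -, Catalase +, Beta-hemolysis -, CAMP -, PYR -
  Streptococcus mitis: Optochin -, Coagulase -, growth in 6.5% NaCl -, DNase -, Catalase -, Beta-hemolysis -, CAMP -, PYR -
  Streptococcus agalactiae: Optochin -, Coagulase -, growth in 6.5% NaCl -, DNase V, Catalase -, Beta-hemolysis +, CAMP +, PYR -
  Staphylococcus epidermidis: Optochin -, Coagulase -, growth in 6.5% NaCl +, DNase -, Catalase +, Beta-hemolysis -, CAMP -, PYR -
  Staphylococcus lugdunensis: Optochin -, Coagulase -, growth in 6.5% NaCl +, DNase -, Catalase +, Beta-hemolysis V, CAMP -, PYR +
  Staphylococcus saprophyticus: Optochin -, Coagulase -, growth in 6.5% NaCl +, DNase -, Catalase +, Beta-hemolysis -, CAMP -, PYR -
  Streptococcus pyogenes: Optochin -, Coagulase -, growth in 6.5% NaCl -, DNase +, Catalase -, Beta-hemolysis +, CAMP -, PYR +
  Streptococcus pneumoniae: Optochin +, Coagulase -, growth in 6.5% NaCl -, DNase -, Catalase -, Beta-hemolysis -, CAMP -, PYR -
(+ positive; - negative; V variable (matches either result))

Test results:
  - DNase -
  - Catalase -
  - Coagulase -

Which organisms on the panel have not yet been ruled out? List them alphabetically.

Enterococcus faecalis, Enterococcus faecium, Streptococcus agalactiae, Streptococcus bovis, Streptococcus mitis, Streptococcus pneumoniae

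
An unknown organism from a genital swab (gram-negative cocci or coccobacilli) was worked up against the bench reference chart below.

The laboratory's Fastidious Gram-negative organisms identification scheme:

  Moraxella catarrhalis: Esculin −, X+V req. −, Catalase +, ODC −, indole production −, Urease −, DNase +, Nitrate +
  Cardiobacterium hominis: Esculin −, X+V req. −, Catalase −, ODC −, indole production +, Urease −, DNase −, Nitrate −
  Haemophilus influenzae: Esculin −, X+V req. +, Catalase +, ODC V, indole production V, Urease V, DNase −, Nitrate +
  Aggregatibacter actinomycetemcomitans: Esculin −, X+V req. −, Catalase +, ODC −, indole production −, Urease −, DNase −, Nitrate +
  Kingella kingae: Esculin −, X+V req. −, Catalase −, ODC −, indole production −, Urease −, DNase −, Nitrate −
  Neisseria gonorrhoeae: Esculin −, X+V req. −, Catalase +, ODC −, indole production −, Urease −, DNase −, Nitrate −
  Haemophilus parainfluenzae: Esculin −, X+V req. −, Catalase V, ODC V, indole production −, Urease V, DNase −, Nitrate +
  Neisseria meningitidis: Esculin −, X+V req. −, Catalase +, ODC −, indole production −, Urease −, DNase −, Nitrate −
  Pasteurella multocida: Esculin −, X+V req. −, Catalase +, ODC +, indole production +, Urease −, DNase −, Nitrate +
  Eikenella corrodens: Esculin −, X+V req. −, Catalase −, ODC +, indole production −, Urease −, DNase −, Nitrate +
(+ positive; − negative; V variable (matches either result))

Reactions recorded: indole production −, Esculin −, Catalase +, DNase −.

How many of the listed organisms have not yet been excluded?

Esculin −: all 10 remaining candidates are consistent.
DNase −: excludes Moraxella catarrhalis — 9 left.
indole production −: excludes Cardiobacterium hominis, Pasteurella multocida — 7 left.
Catalase +: excludes Kingella kingae, Eikenella corrodens — 5 left.
Still consistent: Aggregatibacter actinomycetemcomitans, Haemophilus influenzae, Haemophilus parainfluenzae, Neisseria gonorrhoeae, Neisseria meningitidis.

5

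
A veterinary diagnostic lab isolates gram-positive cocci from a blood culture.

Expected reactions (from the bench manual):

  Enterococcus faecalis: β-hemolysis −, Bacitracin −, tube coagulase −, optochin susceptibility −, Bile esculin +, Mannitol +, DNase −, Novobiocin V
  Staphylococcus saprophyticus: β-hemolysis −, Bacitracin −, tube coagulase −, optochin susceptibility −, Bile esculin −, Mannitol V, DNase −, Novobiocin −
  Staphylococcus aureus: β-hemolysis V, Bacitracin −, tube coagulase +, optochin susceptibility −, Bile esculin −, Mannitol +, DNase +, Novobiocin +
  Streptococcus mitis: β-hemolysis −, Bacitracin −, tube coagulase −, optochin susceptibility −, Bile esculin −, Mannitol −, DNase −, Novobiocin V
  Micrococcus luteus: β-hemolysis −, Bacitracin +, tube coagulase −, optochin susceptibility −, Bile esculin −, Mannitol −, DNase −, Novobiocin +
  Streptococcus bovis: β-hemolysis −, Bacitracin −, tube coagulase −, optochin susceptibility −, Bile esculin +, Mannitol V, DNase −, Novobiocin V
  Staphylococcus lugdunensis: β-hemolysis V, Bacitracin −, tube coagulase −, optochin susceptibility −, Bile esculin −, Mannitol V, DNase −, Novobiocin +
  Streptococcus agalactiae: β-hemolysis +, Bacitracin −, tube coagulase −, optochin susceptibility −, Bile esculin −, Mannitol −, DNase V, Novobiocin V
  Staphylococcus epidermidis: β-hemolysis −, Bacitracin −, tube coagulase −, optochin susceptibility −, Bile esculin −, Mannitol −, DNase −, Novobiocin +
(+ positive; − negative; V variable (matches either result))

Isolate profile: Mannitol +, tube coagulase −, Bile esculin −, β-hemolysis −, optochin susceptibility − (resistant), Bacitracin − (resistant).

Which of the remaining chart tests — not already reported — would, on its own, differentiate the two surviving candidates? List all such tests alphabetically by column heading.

Novobiocin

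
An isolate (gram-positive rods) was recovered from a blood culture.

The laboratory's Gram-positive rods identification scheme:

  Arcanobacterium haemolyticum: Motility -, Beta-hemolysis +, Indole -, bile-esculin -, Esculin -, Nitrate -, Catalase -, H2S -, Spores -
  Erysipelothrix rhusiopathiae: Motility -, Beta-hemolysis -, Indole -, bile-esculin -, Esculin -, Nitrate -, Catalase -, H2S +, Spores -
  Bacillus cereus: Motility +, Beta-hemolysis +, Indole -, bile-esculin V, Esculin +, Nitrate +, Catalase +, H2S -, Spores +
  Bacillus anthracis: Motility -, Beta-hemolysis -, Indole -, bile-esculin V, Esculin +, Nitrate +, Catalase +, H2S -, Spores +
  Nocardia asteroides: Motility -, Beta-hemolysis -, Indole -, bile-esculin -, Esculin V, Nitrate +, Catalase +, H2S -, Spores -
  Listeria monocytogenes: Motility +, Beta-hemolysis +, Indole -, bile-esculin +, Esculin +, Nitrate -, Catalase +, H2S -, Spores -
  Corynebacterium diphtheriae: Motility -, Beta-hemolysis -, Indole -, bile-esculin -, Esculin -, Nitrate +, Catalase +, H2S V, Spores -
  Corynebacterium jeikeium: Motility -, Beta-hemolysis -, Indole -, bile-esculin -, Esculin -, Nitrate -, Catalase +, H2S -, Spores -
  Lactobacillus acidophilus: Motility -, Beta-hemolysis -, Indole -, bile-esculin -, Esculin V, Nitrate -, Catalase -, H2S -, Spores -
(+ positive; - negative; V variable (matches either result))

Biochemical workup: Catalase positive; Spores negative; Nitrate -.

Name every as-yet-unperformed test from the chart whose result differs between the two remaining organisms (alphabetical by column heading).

Spores -: excludes Bacillus cereus, Bacillus anthracis — 7 left.
Catalase +: excludes Arcanobacterium haemolyticum, Erysipelothrix rhusiopathiae, Lactobacillus acidophilus — 4 left.
Nitrate -: excludes Nocardia asteroides, Corynebacterium diphtheriae — 2 left.
Two candidates remain: Corynebacterium jeikeium and Listeria monocytogenes.
  Motility: Corynebacterium jeikeium -, Listeria monocytogenes + — discriminates.
  Beta-hemolysis: Corynebacterium jeikeium -, Listeria monocytogenes + — discriminates.
  Indole: - vs - — same for both, does not separate.
  bile-esculin: Corynebacterium jeikeium -, Listeria monocytogenes + — discriminates.
  Esculin: Corynebacterium jeikeium -, Listeria monocytogenes + — discriminates.
  H2S: - vs - — same for both, does not separate.

Beta-hemolysis, bile-esculin, Esculin, Motility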